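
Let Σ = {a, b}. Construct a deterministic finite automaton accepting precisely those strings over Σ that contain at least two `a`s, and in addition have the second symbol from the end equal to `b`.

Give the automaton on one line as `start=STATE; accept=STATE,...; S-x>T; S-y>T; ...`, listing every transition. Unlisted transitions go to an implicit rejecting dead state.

start=s0; accept=s5,s6; s0-a>s1; s0-b>s0; s1-a>s2; s1-b>s3; s2-a>s2; s2-b>s4; s3-a>s5; s3-b>s3; s4-a>s5; s4-b>s6; s5-a>s2; s5-b>s4; s6-a>s5; s6-b>s6

Build one automaton per condition and run them in lockstep. One (4 states) tracks the count of `a`s, saturating at 3; the other (7 states) tracks the last 2 symbols read. Each combined state is a pair, one component from each; accept when both components accept. Minimizing collapses redundant product states.
With 7 states:
        a   b  
>  s0   s1  s0 
   s1   s2  s3 
   s2   s2  s4 
   s3   s5  s3 
   s4   s5  s6 
 * s5   s2  s4 
 * s6   s5  s6 
(> = start, * = accepting)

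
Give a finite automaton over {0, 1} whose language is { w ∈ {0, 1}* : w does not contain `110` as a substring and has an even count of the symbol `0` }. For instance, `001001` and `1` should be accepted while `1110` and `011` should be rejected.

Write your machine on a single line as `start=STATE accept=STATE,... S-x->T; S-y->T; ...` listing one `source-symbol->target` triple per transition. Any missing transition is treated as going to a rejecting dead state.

start=A; accept=A,C,E; A-0->B; A-1->C; B-0->A; B-1->D; C-0->B; C-1->E; D-0->A; D-1->F; E-0->F; E-1->E; F-0->F; F-1->F

Run two small machines in parallel and take their product. One (4 states) tracks partial matches of the forbidden pattern `110`; the other (2 states) tracks the count of `0`s modulo 2. Each combined state is a pair, one component from each; accept when both components accept. Equivalent product states are then merged.
A 6-state machine:
       0  1 
>* A   B  C 
   B   A  D 
 * C   B  E 
   D   A  F 
 * E   F  E 
   F   F  F 
(> = start, * = accepting)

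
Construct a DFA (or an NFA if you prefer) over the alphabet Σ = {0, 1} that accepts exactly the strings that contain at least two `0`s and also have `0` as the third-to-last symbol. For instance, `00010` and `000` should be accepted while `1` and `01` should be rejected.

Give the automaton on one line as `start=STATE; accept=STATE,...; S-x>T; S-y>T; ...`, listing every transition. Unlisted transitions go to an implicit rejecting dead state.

start=s0; accept=s4,s5,s6,s8; s0-0>s1; s0-1>s0; s1-0>s2; s1-1>s3; s2-0>s4; s2-1>s5; s3-0>s6; s3-1>s7; s4-0>s4; s4-1>s5; s5-0>s6; s5-1>s8; s6-0>s2; s6-1>s9; s7-0>s10; s7-1>s7; s8-0>s10; s8-1>s7; s9-0>s6; s9-1>s8; s10-0>s2; s10-1>s9

Run two small machines in parallel and take their product. The first has 4 states tracking the count of `0`s, saturating at 3; the second has 15 states tracking the last 3 symbols read. A product state is a pair (one from each), accepting exactly when both do. After merging equivalent states the machine shrinks.
          0    1  
>  s0     s1   s0 
   s1     s2   s3 
   s2     s4   s5 
   s3     s6   s7 
 * s4     s4   s5 
 * s5     s6   s8 
 * s6     s2   s9 
   s7    s10   s7 
 * s8    s10   s7 
   s9     s6   s8 
   s10    s2   s9 
(> = start, * = accepting)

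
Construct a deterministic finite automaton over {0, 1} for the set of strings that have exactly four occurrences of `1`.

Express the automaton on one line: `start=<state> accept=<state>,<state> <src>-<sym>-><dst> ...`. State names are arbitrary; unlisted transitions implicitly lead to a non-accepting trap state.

Count `1`s, saturating at 5: states q0 through q4 mean 0 through 4 `1`s seen; q5 means more than 4. Each `1` increments (capped at q5); other symbols loop. Accept from {q4}.
With 6 states:
        0   1  
>  q0   q0  q1 
   q1   q1  q2 
   q2   q2  q3 
   q3   q3  q4 
 * q4   q4  q5 
   q5   q5  q5 
(> = start, * = accepting)

start=q0 accept=q4 q0-0->q0 q0-1->q1 q1-0->q1 q1-1->q2 q2-0->q2 q2-1->q3 q3-0->q3 q3-1->q4 q4-0->q4 q4-1->q5 q5-0->q5 q5-1->q5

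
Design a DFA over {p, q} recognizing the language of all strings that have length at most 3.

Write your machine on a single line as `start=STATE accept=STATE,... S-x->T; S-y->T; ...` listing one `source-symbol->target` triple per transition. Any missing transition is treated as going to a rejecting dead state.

Count input length up to 4: every symbol moves from A toward E, which means 'more than 3' and absorbs. Accept from {A, B, C, D}.
       p  q 
>* A   B  B 
 * B   C  C 
 * C   D  D 
 * D   E  E 
   E   E  E 
(> = start, * = accepting)

start=A; accept=A,B,C,D; A-p->B; A-q->B; B-p->C; B-q->C; C-p->D; C-q->D; D-p->E; D-q->E; E-p->E; E-q->E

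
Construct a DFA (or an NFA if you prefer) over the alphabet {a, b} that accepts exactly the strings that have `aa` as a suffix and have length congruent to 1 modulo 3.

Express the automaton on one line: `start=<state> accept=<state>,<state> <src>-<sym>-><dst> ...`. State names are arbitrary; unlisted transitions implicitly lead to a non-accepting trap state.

start=s0 accept=s4 s0-a->s1 s0-b->s1 s1-a->s2 s1-b->s2 s2-a->s3 s2-b->s0 s3-a->s4 s3-b->s1 s4-a->s2 s4-b->s2

Handle the two conditions separately and then intersect. The first has 3 states tracking how much of the suffix `aa` has currently been matched; the second has 3 states tracking the input length modulo 3. A product state is a pair (one from each), accepting exactly when both do. Equivalent product states are then merged.
5 states suffice.
        a   b  
>  s0   s1  s1 
   s1   s2  s2 
   s2   s3  s0 
   s3   s4  s1 
 * s4   s2  s2 
(> = start, * = accepting)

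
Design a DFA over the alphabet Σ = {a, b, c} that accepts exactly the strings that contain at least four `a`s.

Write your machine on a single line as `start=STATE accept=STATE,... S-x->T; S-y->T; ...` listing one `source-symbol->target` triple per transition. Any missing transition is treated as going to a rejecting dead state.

Count `a`s, saturating at 5: states s0 through s4 mean 0 through 4 `a`s seen; s5 means more than 4. Each `a` increments (capped at s5); other symbols loop. Accept from {s4, s5}.
        a   b   c  
>  s0   s1  s0  s0 
   s1   s2  s1  s1 
   s2   s3  s2  s2 
   s3   s4  s3  s3 
 * s4   s5  s4  s4 
 * s5   s5  s5  s5 
(> = start, * = accepting)

start=s0; accept=s4,s5; s0-a->s1; s0-b->s0; s0-c->s0; s1-a->s2; s1-b->s1; s1-c->s1; s2-a->s3; s2-b->s2; s2-c->s2; s3-a->s4; s3-b->s3; s3-c->s3; s4-a->s5; s4-b->s4; s4-c->s4; s5-a->s5; s5-b->s5; s5-c->s5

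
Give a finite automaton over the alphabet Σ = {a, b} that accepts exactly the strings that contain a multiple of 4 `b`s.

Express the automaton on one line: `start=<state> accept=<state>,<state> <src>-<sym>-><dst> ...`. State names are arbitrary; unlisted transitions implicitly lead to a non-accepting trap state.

Keep the running count of `b`s modulo 4: each `b` advances along the cycle q0 → q1 → q2 → q3 → q0 while other symbols loop. Accept at q0.
        a   b  
>* q0   q0  q1 
   q1   q1  q2 
   q2   q2  q3 
   q3   q3  q0 
(> = start, * = accepting)

start=q0 accept=q0 q0-a->q0 q0-b->q1 q1-a->q1 q1-b->q2 q2-a->q2 q2-b->q3 q3-a->q3 q3-b->q0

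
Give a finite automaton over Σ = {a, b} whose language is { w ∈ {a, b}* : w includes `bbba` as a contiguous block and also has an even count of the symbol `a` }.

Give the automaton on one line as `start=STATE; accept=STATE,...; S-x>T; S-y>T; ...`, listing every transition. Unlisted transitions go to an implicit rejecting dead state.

start=s0; accept=s8; s0-a>s1; s0-b>s2; s1-a>s0; s1-b>s3; s2-a>s1; s2-b>s4; s3-a>s0; s3-b>s5; s4-a>s1; s4-b>s6; s5-a>s0; s5-b>s7; s6-a>s7; s6-b>s6; s7-a>s8; s7-b>s7; s8-a>s7; s8-b>s8

Run two small machines in parallel and take their product. The first has 5 states tracking whether and how much of `bbba` has been seen; the second has 2 states tracking the count of `a`s modulo 2. A product state is a pair (one from each), accepting exactly when both do. After merging equivalent states the machine shrinks.
With 9 states:
        a   b  
>  s0   s1  s2 
   s1   s0  s3 
   s2   s1  s4 
   s3   s0  s5 
   s4   s1  s6 
   s5   s0  s7 
   s6   s7  s6 
   s7   s8  s7 
 * s8   s7  s8 
(> = start, * = accepting)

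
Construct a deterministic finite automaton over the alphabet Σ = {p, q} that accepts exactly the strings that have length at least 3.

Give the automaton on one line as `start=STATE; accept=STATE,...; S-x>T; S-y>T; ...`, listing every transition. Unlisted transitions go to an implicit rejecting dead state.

start=S0; accept=S3,S4; S0-p>S1; S0-q>S1; S1-p>S2; S1-q>S2; S2-p>S3; S2-q>S3; S3-p>S4; S3-q>S4; S4-p>S4; S4-q>S4

Count input length up to 4: every symbol moves from S0 toward S4, which means 'more than 3' and absorbs. Accept from {S3, S4}.
A 5-state machine:
        p   q  
>  S0   S1  S1 
   S1   S2  S2 
   S2   S3  S3 
 * S3   S4  S4 
 * S4   S4  S4 
(> = start, * = accepting)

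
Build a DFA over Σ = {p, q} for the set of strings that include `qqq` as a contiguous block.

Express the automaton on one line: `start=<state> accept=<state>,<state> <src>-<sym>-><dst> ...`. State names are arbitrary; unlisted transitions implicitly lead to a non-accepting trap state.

start=S0 accept=S3 S0-p->S0 S0-q->S1 S1-p->S0 S1-q->S2 S2-p->S0 S2-q->S3 S3-p->S3 S3-q->S3

States S0..S2 record the length of the longest prefix of `qqq` that matches the current input suffix. Reaching S3 means `qqq` has been seen, and we stay there forever. Accept from S3.
With 4 states:
        p   q  
>  S0   S0  S1 
   S1   S0  S2 
   S2   S0  S3 
 * S3   S3  S3 
(> = start, * = accepting)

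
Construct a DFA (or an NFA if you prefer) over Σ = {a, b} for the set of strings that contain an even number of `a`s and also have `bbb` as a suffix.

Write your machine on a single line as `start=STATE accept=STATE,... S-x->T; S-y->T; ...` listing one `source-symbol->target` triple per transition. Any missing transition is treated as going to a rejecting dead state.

start=S0; accept=S4; S0-a->S1; S0-b->S2; S1-a->S0; S1-b->S1; S2-a->S1; S2-b->S3; S3-a->S1; S3-b->S4; S4-a->S1; S4-b->S4

Build one automaton per condition and run them in lockstep. One (2 states) tracks the count of `a`s modulo 2; the other (4 states) tracks how much of the suffix `bbb` has currently been matched. Each combined state is a pair, one component from each; accept when both components accept. Minimizing collapses redundant product states.
With 5 states:
        a   b  
>  S0   S1  S2 
   S1   S0  S1 
   S2   S1  S3 
   S3   S1  S4 
 * S4   S1  S4 
(> = start, * = accepting)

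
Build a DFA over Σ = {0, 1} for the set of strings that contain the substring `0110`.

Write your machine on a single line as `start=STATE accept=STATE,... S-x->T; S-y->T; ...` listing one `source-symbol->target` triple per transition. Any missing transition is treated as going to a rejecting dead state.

States A..D record the length of the longest prefix of `0110` that matches the current input suffix. Reaching E means `0110` has been seen, and we stay there forever. Accept from E.
5 states suffice.
       0  1 
>  A   B  A 
   B   B  C 
   C   B  D 
   D   E  A 
 * E   E  E 
(> = start, * = accepting)

start=A; accept=E; A-0->B; A-1->A; B-0->B; B-1->C; C-0->B; C-1->D; D-0->E; D-1->A; E-0->E; E-1->E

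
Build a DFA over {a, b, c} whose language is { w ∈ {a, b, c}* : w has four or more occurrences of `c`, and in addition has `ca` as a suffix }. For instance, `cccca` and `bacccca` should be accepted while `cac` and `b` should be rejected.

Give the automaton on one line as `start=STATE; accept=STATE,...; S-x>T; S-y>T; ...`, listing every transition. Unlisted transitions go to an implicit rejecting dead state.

Build one automaton per condition and run them in lockstep. One (6 states) tracks the count of `c`s, saturating at 5; the other (3 states) tracks how much of the suffix `ca` has currently been matched. Each combined state is a pair, one component from each; accept when both components accept. Equivalent product states are then merged.
6 states suffice.
        a   b   c  
>  q0   q0  q0  q1 
   q1   q1  q1  q2 
   q2   q2  q2  q3 
   q3   q3  q3  q4 
   q4   q5  q3  q4 
 * q5   q3  q3  q4 
(> = start, * = accepting)

start=q0; accept=q5; q0-a>q0; q0-b>q0; q0-c>q1; q1-a>q1; q1-b>q1; q1-c>q2; q2-a>q2; q2-b>q2; q2-c>q3; q3-a>q3; q3-b>q3; q3-c>q4; q4-a>q5; q4-b>q3; q4-c>q4; q5-a>q3; q5-b>q3; q5-c>q4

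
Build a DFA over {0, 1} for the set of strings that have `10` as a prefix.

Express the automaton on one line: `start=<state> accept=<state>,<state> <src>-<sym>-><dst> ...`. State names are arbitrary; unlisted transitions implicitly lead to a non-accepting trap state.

start=s0 accept=s2 s0-0->s3 s0-1->s1 s1-0->s2 s1-1->s3 s2-0->s2 s2-1->s2 s3-0->s3 s3-1->s3

Check the first 2 symbols one by one: s0 through s1 record how many have matched `10` so far; any wrong symbol goes to the dead state s3. After all 2 match we enter the accepting sink s2.
        0   1  
>  s0   s3  s1 
   s1   s2  s3 
 * s2   s2  s2 
   s3   s3  s3 
(> = start, * = accepting)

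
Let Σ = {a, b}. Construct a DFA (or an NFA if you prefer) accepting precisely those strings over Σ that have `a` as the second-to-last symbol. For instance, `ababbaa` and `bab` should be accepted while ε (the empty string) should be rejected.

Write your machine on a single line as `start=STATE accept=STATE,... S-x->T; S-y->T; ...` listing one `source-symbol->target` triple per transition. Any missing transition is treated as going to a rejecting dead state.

A DFA must remember the last 2 symbols (since which symbol is second-to-last isn't known until the input ends). Use one state per possible window of the last ≤2 symbols; accept from those whose window starts with `a`.
A 7-state machine:
        a   b  
>  q0   q1  q2 
   q1   q3  q4 
   q2   q5  q6 
 * q3   q3  q4 
 * q4   q5  q6 
   q5   q3  q4 
   q6   q5  q6 
(> = start, * = accepting)

start=q0; accept=q3,q4; q0-a->q1; q0-b->q2; q1-a->q3; q1-b->q4; q2-a->q5; q2-b->q6; q3-a->q3; q3-b->q4; q4-a->q5; q4-b->q6; q5-a->q3; q5-b->q4; q6-a->q5; q6-b->q6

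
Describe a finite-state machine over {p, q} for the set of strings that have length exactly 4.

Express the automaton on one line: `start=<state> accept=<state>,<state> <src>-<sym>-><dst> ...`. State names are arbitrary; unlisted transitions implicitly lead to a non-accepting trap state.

We only need to distinguish lengths 0, 1, …, 4, and '>4'. Chain A → B → C → D → E → F on every symbol, with F looping. Accepting states: {E}.
With 6 states:
       p  q 
>  A   B  B 
   B   C  C 
   C   D  D 
   D   E  E 
 * E   F  F 
   F   F  F 
(> = start, * = accepting)

start=A accept=E A-p->B A-q->B B-p->C B-q->C C-p->D C-q->D D-p->E D-q->E E-p->F E-q->F F-p->F F-q->F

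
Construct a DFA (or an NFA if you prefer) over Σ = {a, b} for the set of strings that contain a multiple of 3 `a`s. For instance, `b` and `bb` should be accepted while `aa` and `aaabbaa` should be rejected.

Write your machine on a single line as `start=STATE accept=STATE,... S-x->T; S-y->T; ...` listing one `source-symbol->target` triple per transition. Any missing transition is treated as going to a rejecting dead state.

start=s0; accept=s0; s0-a->s1; s0-b->s0; s1-a->s2; s1-b->s1; s2-a->s0; s2-b->s2

Keep the running count of `a`s modulo 3: each `a` advances along the cycle s0 → s1 → s2 → s0 while other symbols loop. Accept at s0.
With 3 states:
        a   b  
>* s0   s1  s0 
   s1   s2  s1 
   s2   s0  s2 
(> = start, * = accepting)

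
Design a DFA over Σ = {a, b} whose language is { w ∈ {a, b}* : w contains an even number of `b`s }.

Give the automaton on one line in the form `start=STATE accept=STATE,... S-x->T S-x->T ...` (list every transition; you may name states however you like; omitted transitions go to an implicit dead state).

start=S0 accept=S0 S0-a->S0 S0-b->S1 S1-a->S1 S1-b->S0

Keep the running count of `b`s modulo 2: each `b` advances along the cycle S0 → S1 → S0 while other symbols loop. Accept at S0.
A 2-state machine:
        a   b  
>* S0   S0  S1 
   S1   S1  S0 
(> = start, * = accepting)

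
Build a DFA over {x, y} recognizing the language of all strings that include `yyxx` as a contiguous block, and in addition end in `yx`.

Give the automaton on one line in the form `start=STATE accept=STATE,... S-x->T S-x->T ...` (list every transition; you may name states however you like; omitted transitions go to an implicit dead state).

start=S0 accept=S6 S0-x->S0 S0-y->S1 S1-x->S0 S1-y->S2 S2-x->S3 S2-y->S2 S3-x->S4 S3-y->S1 S4-x->S4 S4-y->S5 S5-x->S6 S5-y->S5 S6-x->S4 S6-y->S5

Handle the two conditions separately and then intersect. The first has 5 states tracking whether and how much of `yyxx` has been seen; the second has 3 states tracking how much of the suffix `yx` has currently been matched. A product state is a pair (one from each), accepting exactly when both do. Minimizing collapses redundant product states.
7 states suffice.
        x   y  
>  S0   S0  S1 
   S1   S0  S2 
   S2   S3  S2 
   S3   S4  S1 
   S4   S4  S5 
   S5   S6  S5 
 * S6   S4  S5 
(> = start, * = accepting)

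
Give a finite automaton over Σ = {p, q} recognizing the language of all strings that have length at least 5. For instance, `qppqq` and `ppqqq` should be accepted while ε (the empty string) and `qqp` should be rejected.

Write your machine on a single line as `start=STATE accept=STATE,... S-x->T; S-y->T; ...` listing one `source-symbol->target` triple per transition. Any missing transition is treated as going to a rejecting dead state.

Count input length up to 6: every symbol moves from s0 toward s6, which means 'more than 5' and absorbs. Accept from {s5, s6}.
With 7 states:
        p   q  
>  s0   s1  s1 
   s1   s2  s2 
   s2   s3  s3 
   s3   s4  s4 
   s4   s5  s5 
 * s5   s6  s6 
 * s6   s6  s6 
(> = start, * = accepting)

start=s0; accept=s5,s6; s0-p->s1; s0-q->s1; s1-p->s2; s1-q->s2; s2-p->s3; s2-q->s3; s3-p->s4; s3-q->s4; s4-p->s5; s4-q->s5; s5-p->s6; s5-q->s6; s6-p->s6; s6-q->s6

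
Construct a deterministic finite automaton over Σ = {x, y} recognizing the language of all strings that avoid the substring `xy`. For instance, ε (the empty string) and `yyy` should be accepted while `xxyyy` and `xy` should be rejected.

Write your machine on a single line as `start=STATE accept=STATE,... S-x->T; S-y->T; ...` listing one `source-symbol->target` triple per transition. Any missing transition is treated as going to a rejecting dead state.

Track partial matches of the forbidden pattern `xy`. State s2 is a dead state reached once `xy` has occurred; every other state accepts. s0 means no part of `xy` is currently matched.
3 states suffice.
        x   y  
>* s0   s1  s0 
 * s1   s1  s2 
   s2   s2  s2 
(> = start, * = accepting)

start=s0; accept=s0,s1; s0-x->s1; s0-y->s0; s1-x->s1; s1-y->s2; s2-x->s2; s2-y->s2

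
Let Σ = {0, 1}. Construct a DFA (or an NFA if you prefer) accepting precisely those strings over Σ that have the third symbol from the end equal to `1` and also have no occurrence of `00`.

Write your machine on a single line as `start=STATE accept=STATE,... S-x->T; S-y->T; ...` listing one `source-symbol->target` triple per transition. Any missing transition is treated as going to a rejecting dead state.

Handle the two conditions separately and then intersect. The first has 15 states tracking the last 3 symbols read; the second has 3 states tracking partial matches of the forbidden pattern `00`. A product state is a pair (one from each), accepting exactly when both do. Equivalent product states are then merged.
A 9-state machine:
        0   1  
>  s0   s1  s2 
   s1   s3  s2 
   s2   s4  s5 
   s3   s3  s3 
   s4   s3  s6 
   s5   s7  s8 
 * s6   s4  s5 
 * s7   s3  s6 
 * s8   s7  s8 
(> = start, * = accepting)

start=s0; accept=s6,s7,s8; s0-0->s1; s0-1->s2; s1-0->s3; s1-1->s2; s2-0->s4; s2-1->s5; s3-0->s3; s3-1->s3; s4-0->s3; s4-1->s6; s5-0->s7; s5-1->s8; s6-0->s4; s6-1->s5; s7-0->s3; s7-1->s6; s8-0->s7; s8-1->s8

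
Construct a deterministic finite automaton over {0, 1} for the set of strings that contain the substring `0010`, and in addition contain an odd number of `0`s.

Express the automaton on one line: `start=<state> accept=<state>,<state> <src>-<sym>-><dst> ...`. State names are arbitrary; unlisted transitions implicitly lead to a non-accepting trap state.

start=q0 accept=q8 q0-0->q1 q0-1->q0 q1-0->q2 q1-1->q3 q2-0->q4 q2-1->q5 q3-0->q6 q3-1->q3 q4-0->q2 q4-1->q7 q5-0->q8 q5-1->q0 q6-0->q4 q6-1->q0 q7-0->q9 q7-1->q3 q8-0->q9 q8-1->q8 q9-0->q8 q9-1->q9

Run two small machines in parallel and take their product. The first has 5 states tracking whether and how much of `0010` has been seen; the second has 2 states tracking the count of `0`s modulo 2. A product state is a pair (one from each), accepting exactly when both do.
With 10 states:
        0   1  
>  q0   q1  q0 
   q1   q2  q3 
   q2   q4  q5 
   q3   q6  q3 
   q4   q2  q7 
   q5   q8  q0 
   q6   q4  q0 
   q7   q9  q3 
 * q8   q9  q8 
   q9   q8  q9 
(> = start, * = accepting)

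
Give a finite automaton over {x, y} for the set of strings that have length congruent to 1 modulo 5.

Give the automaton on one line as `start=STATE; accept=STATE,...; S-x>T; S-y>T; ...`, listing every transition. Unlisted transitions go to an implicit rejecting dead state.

Count input length modulo 5: every symbol advances one step around the cycle q0 → q1 → q2 → q3 → q4 → q0. Accept at q1.
        x   y  
>  q0   q1  q1 
 * q1   q2  q2 
   q2   q3  q3 
   q3   q4  q4 
   q4   q0  q0 
(> = start, * = accepting)

start=q0; accept=q1; q0-x>q1; q0-y>q1; q1-x>q2; q1-y>q2; q2-x>q3; q2-y>q3; q3-x>q4; q3-y>q4; q4-x>q0; q4-y>q0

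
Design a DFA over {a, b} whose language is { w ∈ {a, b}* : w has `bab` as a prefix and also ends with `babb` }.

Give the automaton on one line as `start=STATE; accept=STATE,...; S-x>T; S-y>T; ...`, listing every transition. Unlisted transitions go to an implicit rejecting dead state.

Build one automaton per condition and run them in lockstep. One (5 states) tracks whether the input so far still matches the prefix `bab`; the other (5 states) tracks how much of the suffix `babb` has currently been matched. Each combined state is a pair, one component from each; accept when both components accept.
With 13 states:
          a    b  
>  s0     s1   s2 
   s1     s1   s3 
   s2     s4   s3 
   s3     s5   s3 
   s4     s1   s6 
   s5     s1   s7 
   s6     s8   s9 
   s7     s5  s10 
   s8    s11   s6 
 * s9     s8  s12 
   s10    s5   s3 
   s11   s11  s12 
   s12    s8  s12 
(> = start, * = accepting)

start=s0; accept=s9; s0-a>s1; s0-b>s2; s1-a>s1; s1-b>s3; s2-a>s4; s2-b>s3; s3-a>s5; s3-b>s3; s4-a>s1; s4-b>s6; s5-a>s1; s5-b>s7; s6-a>s8; s6-b>s9; s7-a>s5; s7-b>s10; s8-a>s11; s8-b>s6; s9-a>s8; s9-b>s12; s10-a>s5; s10-b>s3; s11-a>s11; s11-b>s12; s12-a>s8; s12-b>s12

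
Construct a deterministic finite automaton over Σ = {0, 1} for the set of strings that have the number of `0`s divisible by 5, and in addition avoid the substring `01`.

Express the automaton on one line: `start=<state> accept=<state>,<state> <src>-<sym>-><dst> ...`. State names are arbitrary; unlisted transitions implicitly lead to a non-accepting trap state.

Run two small machines in parallel and take their product. The first has 5 states tracking the count of `0`s modulo 5; the second has 3 states tracking partial matches of the forbidden pattern `01`. A product state is a pair (one from each), accepting exactly when both do.
An 11-state machine:
          0    1  
>* q0     q1   q0 
   q1     q2   q3 
   q2     q4   q5 
   q3     q5   q3 
   q4     q6   q7 
   q5     q7   q5 
   q6     q8   q9 
   q7     q9   q7 
 * q8     q1  q10 
   q9    q10   q9 
   q10    q3  q10 
(> = start, * = accepting)

start=q0 accept=q0,q8 q0-0->q1 q0-1->q0 q1-0->q2 q1-1->q3 q2-0->q4 q2-1->q5 q3-0->q5 q3-1->q3 q4-0->q6 q4-1->q7 q5-0->q7 q5-1->q5 q6-0->q8 q6-1->q9 q7-0->q9 q7-1->q7 q8-0->q1 q8-1->q10 q9-0->q10 q9-1->q9 q10-0->q3 q10-1->q10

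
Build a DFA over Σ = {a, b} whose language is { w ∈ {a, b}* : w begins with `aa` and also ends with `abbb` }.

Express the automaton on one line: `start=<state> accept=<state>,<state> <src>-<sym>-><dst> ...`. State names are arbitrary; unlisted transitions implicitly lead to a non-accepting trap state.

start=q0 accept=q10 q0-a->q1 q0-b->q2 q1-a->q3 q1-b->q4 q2-a->q5 q2-b->q2 q3-a->q3 q3-b->q6 q4-a->q5 q4-b->q7 q5-a->q5 q5-b->q4 q6-a->q3 q6-b->q8 q7-a->q5 q7-b->q9 q8-a->q3 q8-b->q10 q9-a->q5 q9-b->q2 q10-a->q3 q10-b->q11 q11-a->q3 q11-b->q11

Handle the two conditions separately and then intersect. The first has 4 states tracking whether the input so far still matches the prefix `aa`; the second has 5 states tracking how much of the suffix `abbb` has currently been matched. A product state is a pair (one from each), accepting exactly when both do.
          a    b  
>  q0     q1   q2 
   q1     q3   q4 
   q2     q5   q2 
   q3     q3   q6 
   q4     q5   q7 
   q5     q5   q4 
   q6     q3   q8 
   q7     q5   q9 
   q8     q3  q10 
   q9     q5   q2 
 * q10    q3  q11 
   q11    q3  q11 
(> = start, * = accepting)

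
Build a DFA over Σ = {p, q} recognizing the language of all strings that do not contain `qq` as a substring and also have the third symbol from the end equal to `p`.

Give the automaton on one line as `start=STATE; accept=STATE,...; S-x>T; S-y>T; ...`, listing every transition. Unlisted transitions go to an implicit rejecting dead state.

Build one automaton per condition and run them in lockstep. The first has 3 states tracking partial matches of the forbidden pattern `qq`; the second has 15 states tracking the last 3 symbols read. A product state is a pair (one from each), accepting exactly when both do. Minimizing collapses redundant product states.
A 9-state machine:
       p  q 
>  A   B  C 
   B   D  E 
   C   B  F 
   D   G  H 
   E   I  F 
   F   F  F 
 * G   G  H 
 * H   I  F 
 * I   D  E 
(> = start, * = accepting)

start=A; accept=G,H,I; A-p>B; A-q>C; B-p>D; B-q>E; C-p>B; C-q>F; D-p>G; D-q>H; E-p>I; E-q>F; F-p>F; F-q>F; G-p>G; G-q>H; H-p>I; H-q>F; I-p>D; I-q>E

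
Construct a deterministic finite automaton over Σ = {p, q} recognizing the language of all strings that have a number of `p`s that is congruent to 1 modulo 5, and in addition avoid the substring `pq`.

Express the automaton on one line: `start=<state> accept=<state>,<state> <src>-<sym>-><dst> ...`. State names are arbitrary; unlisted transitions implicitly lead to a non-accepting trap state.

start=A accept=B A-p->B A-q->A B-p->C B-q->D C-p->E C-q->D D-p->D D-q->D E-p->F E-q->D F-p->G F-q->D G-p->B G-q->D

Build one automaton per condition and run them in lockstep. One (5 states) tracks the count of `p`s modulo 5; the other (3 states) tracks partial matches of the forbidden pattern `pq`. Each combined state is a pair, one component from each; accept when both components accept. Equivalent product states are then merged.
With 7 states:
       p  q 
>  A   B  A 
 * B   C  D 
   C   E  D 
   D   D  D 
   E   F  D 
   F   G  D 
   G   B  D 
(> = start, * = accepting)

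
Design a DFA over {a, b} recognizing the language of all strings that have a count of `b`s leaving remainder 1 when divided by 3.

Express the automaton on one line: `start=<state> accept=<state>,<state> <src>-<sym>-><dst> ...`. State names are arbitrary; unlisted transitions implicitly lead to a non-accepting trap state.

start=s0 accept=s1 s0-a->s0 s0-b->s1 s1-a->s1 s1-b->s2 s2-a->s2 s2-b->s0

Keep the running count of `b`s modulo 3: each `b` advances along the cycle s0 → s1 → s2 → s0 while other symbols loop. Accept at s1.
        a   b  
>  s0   s0  s1 
 * s1   s1  s2 
   s2   s2  s0 
(> = start, * = accepting)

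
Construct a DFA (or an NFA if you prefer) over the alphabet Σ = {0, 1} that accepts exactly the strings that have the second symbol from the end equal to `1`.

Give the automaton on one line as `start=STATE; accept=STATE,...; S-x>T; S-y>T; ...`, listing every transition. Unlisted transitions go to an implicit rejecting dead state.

Because acceptance depends on a position counted from the end, the machine has to buffer the most recent 2 symbols. Make each state the string of the last up-to-2 symbols read; on input `x` shift the window left and append `x`. Accept when the buffered window has length 2 and begins with `1`.
With 7 states:
       0  1 
>  A   B  C 
   B   D  E 
   C   F  G 
   D   D  E 
   E   F  G 
 * F   D  E 
 * G   F  G 
(> = start, * = accepting)

start=A; accept=F,G; A-0>B; A-1>C; B-0>D; B-1>E; C-0>F; C-1>G; D-0>D; D-1>E; E-0>F; E-1>G; F-0>D; F-1>E; G-0>F; G-1>G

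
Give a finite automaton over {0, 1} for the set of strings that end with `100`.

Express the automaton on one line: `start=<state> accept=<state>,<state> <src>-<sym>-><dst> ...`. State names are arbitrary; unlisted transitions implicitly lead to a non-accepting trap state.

start=s0 accept=s3 s0-0->s0 s0-1->s1 s1-0->s2 s1-1->s1 s2-0->s3 s2-1->s1 s3-0->s0 s3-1->s1

Let each state record the length of the longest suffix of the input read so far that is also a prefix of `100`. s1 means the last symbol is `1`; s2 means the last 2 symbols are `10`; s3 means the last 3 symbols are `100`. Accept only at s3, where the string currently ends in `100`.
4 states suffice.
        0   1  
>  s0   s0  s1 
   s1   s2  s1 
   s2   s3  s1 
 * s3   s0  s1 
(> = start, * = accepting)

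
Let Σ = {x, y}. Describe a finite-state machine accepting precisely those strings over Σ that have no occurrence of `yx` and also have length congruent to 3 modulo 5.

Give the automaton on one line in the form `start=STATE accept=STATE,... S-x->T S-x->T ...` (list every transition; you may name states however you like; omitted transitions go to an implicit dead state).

start=A accept=G,H A-x->B A-y->C B-x->D B-y->E C-x->F C-y->E D-x->G D-y->H E-x->I E-y->H F-x->I F-y->I G-x->J G-y->K H-x->L H-y->K I-x->L I-y->L J-x->A J-y->M K-x->N K-y->M L-x->N L-y->N M-x->O M-y->C N-x->O N-y->O O-x->F O-y->F

Handle the two conditions separately and then intersect. One (3 states) tracks partial matches of the forbidden pattern `yx`; the other (5 states) tracks the input length modulo 5. Each combined state is a pair, one component from each; accept when both components accept.
       x  y 
>  A   B  C 
   B   D  E 
   C   F  E 
   D   G  H 
   E   I  H 
   F   I  I 
 * G   J  K 
 * H   L  K 
   I   L  L 
   J   A  M 
   K   N  M 
   L   N  N 
   M   O  C 
   N   O  O 
   O   F  F 
(> = start, * = accepting)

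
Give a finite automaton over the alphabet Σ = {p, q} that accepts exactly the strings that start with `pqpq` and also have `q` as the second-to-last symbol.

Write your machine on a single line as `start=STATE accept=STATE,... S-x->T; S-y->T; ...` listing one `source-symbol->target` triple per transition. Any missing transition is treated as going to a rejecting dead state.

Handle the two conditions separately and then intersect. The first has 6 states tracking whether the input so far still matches the prefix `pqpq`; the second has 7 states tracking the last 2 symbols read. A product state is a pair (one from each), accepting exactly when both do. After merging equivalent states the machine shrinks.
With 9 states:
       p  q 
>  A   B  C 
   B   C  D 
   C   C  C 
   D   E  C 
   E   C  F 
   F   G  H 
 * G   I  F 
 * H   G  H 
   I   I  F 
(> = start, * = accepting)

start=A; accept=G,H; A-p->B; A-q->C; B-p->C; B-q->D; C-p->C; C-q->C; D-p->E; D-q->C; E-p->C; E-q->F; F-p->G; F-q->H; G-p->I; G-q->F; H-p->G; H-q->H; I-p->I; I-q->F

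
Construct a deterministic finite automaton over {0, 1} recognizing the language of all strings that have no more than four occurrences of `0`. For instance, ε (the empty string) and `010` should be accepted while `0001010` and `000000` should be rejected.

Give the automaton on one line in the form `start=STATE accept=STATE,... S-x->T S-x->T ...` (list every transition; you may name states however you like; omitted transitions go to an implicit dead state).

start=S0 accept=S0,S1,S2,S3,S4 S0-0->S1 S0-1->S0 S1-0->S2 S1-1->S1 S2-0->S3 S2-1->S2 S3-0->S4 S3-1->S3 S4-0->S5 S4-1->S4 S5-0->S5 S5-1->S5

Count `0`s, saturating at 5: states S0 through S4 mean 0 through 4 `0`s seen; S5 means more than 4. Each `0` increments (capped at S5); other symbols loop. Accept from {S0, S1, S2, S3, S4}.
With 6 states:
        0   1  
>* S0   S1  S0 
 * S1   S2  S1 
 * S2   S3  S2 
 * S3   S4  S3 
 * S4   S5  S4 
   S5   S5  S5 
(> = start, * = accepting)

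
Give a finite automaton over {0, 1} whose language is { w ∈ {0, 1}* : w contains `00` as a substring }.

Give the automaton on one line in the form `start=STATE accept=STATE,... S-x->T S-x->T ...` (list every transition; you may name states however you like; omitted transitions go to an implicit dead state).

start=A accept=C A-0->B A-1->A B-0->C B-1->A C-0->C C-1->C

States A..B record the length of the longest prefix of `00` that matches the current input suffix. Reaching C means `00` has been seen, and we stay there forever. Accept from C.
3 states suffice.
       0  1 
>  A   B  A 
   B   C  A 
 * C   C  C 
(> = start, * = accepting)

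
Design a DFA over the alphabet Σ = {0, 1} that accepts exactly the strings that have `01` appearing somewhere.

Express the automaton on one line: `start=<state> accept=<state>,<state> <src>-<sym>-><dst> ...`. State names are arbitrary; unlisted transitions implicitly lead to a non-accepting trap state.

Track how much of `01` has been matched so far: state S0 is no progress, S2 is the absorbing accept state reached once `01` has occurred. Intermediate states record partial matches; on a mismatch, fall back to the longest reusable overlap.
3 states suffice.
        0   1  
>  S0   S1  S0 
   S1   S1  S2 
 * S2   S2  S2 
(> = start, * = accepting)

start=S0 accept=S2 S0-0->S1 S0-1->S0 S1-0->S1 S1-1->S2 S2-0->S2 S2-1->S2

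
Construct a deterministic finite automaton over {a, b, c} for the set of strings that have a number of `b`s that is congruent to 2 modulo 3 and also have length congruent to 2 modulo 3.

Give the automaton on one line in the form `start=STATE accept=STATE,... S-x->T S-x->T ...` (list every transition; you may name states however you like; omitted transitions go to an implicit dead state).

Build one automaton per condition and run them in lockstep. One (3 states) tracks the count of `b`s modulo 3; the other (3 states) tracks the input length modulo 3. Each combined state is a pair, one component from each; accept when both components accept.
9 states suffice.
        a   b   c  
>  q0   q1  q2  q1 
   q1   q3  q4  q3 
   q2   q4  q5  q4 
   q3   q0  q6  q0 
   q4   q6  q7  q6 
 * q5   q7  q0  q7 
   q6   q2  q8  q2 
   q7   q8  q1  q8 
   q8   q5  q3  q5 
(> = start, * = accepting)

start=q0 accept=q5 q0-a->q1 q0-b->q2 q0-c->q1 q1-a->q3 q1-b->q4 q1-c->q3 q2-a->q4 q2-b->q5 q2-c->q4 q3-a->q0 q3-b->q6 q3-c->q0 q4-a->q6 q4-b->q7 q4-c->q6 q5-a->q7 q5-b->q0 q5-c->q7 q6-a->q2 q6-b->q8 q6-c->q2 q7-a->q8 q7-b->q1 q7-c->q8 q8-a->q5 q8-b->q3 q8-c->q5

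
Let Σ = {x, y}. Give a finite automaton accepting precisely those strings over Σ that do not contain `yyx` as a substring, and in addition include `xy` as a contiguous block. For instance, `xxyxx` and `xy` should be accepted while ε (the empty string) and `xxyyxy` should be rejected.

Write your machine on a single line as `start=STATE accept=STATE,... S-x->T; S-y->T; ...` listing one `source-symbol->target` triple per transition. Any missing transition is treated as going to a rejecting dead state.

start=q0; accept=q3,q5,q6; q0-x->q1; q0-y->q2; q1-x->q1; q1-y->q3; q2-x->q1; q2-y->q4; q3-x->q5; q3-y->q6; q4-x->q7; q4-y->q4; q5-x->q5; q5-y->q3; q6-x->q8; q6-y->q6; q7-x->q7; q7-y->q8; q8-x->q8; q8-y->q8

Build one automaton per condition and run them in lockstep. The first has 4 states tracking partial matches of the forbidden pattern `yyx`; the second has 3 states tracking whether and how much of `xy` has been seen. A product state is a pair (one from each), accepting exactly when both do.
With 9 states:
        x   y  
>  q0   q1  q2 
   q1   q1  q3 
   q2   q1  q4 
 * q3   q5  q6 
   q4   q7  q4 
 * q5   q5  q3 
 * q6   q8  q6 
   q7   q7  q8 
   q8   q8  q8 
(> = start, * = accepting)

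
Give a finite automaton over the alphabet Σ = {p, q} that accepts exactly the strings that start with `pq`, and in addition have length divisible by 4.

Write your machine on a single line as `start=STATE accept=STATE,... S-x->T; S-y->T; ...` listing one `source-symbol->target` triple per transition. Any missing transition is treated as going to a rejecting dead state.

start=A; accept=F; A-p->B; A-q->C; B-p->C; B-q->D; C-p->C; C-q->C; D-p->E; D-q->E; E-p->F; E-q->F; F-p->G; F-q->G; G-p->D; G-q->D

Handle the two conditions separately and then intersect. One (4 states) tracks whether the input so far still matches the prefix `pq`; the other (4 states) tracks the input length modulo 4. Each combined state is a pair, one component from each; accept when both components accept. Equivalent product states are then merged.
       p  q 
>  A   B  C 
   B   C  D 
   C   C  C 
   D   E  E 
   E   F  F 
 * F   G  G 
   G   D  D 
(> = start, * = accepting)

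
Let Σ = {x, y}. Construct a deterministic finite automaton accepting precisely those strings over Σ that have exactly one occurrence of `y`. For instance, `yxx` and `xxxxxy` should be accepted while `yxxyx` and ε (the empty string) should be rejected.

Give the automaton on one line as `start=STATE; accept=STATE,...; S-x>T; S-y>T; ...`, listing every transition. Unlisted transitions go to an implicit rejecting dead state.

Only the number of `y`s matters, and only up to 2. Make a chain q0 → q1 → q2 advanced by each `y` (with q2 absorbing); every other symbol self-loops. The accepting set is {q1}.
        x   y  
>  q0   q0  q1 
 * q1   q1  q2 
   q2   q2  q2 
(> = start, * = accepting)

start=q0; accept=q1; q0-x>q0; q0-y>q1; q1-x>q1; q1-y>q2; q2-x>q2; q2-y>q2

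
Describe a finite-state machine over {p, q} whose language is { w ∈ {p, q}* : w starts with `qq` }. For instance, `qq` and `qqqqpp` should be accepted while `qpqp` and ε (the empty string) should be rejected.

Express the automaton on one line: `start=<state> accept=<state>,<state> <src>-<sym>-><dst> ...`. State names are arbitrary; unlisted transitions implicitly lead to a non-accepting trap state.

Walk along `qq` while the input agrees: from S0 take `q` to S1, and so on. Any deviation drops to the rejecting sink S3. Once S2 is reached the prefix is confirmed and every continuation is accepted.
4 states suffice.
        p   q  
>  S0   S3  S1 
   S1   S3  S2 
 * S2   S2  S2 
   S3   S3  S3 
(> = start, * = accepting)

start=S0 accept=S2 S0-p->S3 S0-q->S1 S1-p->S3 S1-q->S2 S2-p->S2 S2-q->S2 S3-p->S3 S3-q->S3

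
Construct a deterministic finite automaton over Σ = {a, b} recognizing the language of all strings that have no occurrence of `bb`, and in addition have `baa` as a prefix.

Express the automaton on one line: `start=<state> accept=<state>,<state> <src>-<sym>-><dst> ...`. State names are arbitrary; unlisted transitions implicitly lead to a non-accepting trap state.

start=q0 accept=q6,q7 q0-a->q1 q0-b->q2 q1-a->q1 q1-b->q3 q2-a->q4 q2-b->q5 q3-a->q1 q3-b->q5 q4-a->q6 q4-b->q3 q5-a->q5 q5-b->q5 q6-a->q6 q6-b->q7 q7-a->q6 q7-b->q8 q8-a->q8 q8-b->q8

Handle the two conditions separately and then intersect. The first has 3 states tracking partial matches of the forbidden pattern `bb`; the second has 5 states tracking whether the input so far still matches the prefix `baa`. A product state is a pair (one from each), accepting exactly when both do.
        a   b  
>  q0   q1  q2 
   q1   q1  q3 
   q2   q4  q5 
   q3   q1  q5 
   q4   q6  q3 
   q5   q5  q5 
 * q6   q6  q7 
 * q7   q6  q8 
   q8   q8  q8 
(> = start, * = accepting)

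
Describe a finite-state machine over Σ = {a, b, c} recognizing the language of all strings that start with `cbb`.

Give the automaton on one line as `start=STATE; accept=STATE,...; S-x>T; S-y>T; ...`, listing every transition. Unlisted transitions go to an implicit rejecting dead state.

start=s0; accept=s3; s0-a>s4; s0-b>s4; s0-c>s1; s1-a>s4; s1-b>s2; s1-c>s4; s2-a>s4; s2-b>s3; s2-c>s4; s3-a>s3; s3-b>s3; s3-c>s3; s4-a>s4; s4-b>s4; s4-c>s4

Check the first 3 symbols one by one: s0 through s2 record how many have matched `cbb` so far; any wrong symbol goes to the dead state s4. After all 3 match we enter the accepting sink s3.
5 states suffice.
        a   b   c  
>  s0   s4  s4  s1 
   s1   s4  s2  s4 
   s2   s4  s3  s4 
 * s3   s3  s3  s3 
   s4   s4  s4  s4 
(> = start, * = accepting)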